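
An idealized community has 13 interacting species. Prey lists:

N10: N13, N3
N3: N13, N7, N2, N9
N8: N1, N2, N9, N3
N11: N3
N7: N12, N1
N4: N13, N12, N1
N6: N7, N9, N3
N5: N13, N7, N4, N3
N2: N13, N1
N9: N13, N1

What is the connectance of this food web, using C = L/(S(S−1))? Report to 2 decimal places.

The web has S = 13 species and L = 27 feeding links.
C = L / (S(S−1)) = 27 / 156 = 0.1731 ≈ 0.17.

C = 0.17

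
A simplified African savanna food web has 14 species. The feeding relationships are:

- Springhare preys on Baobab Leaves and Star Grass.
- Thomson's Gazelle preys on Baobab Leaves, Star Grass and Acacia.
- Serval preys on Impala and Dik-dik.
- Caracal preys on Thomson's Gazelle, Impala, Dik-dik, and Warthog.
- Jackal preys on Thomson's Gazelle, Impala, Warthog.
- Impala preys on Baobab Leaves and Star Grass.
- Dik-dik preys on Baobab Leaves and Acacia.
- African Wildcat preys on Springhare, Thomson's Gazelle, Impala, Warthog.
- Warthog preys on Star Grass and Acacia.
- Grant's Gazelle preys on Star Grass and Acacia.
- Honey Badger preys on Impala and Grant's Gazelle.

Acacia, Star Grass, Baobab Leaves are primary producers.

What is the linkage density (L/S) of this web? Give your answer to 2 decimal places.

L/S = 2.00

There are L = 28 links among S = 14 species.
L/S = 28/14 = 2.0000 ≈ 2.00.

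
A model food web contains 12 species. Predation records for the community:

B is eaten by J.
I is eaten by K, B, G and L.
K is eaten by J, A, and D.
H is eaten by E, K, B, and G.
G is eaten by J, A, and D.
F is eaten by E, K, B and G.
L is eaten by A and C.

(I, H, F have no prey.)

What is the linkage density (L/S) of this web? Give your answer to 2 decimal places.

L/S = 1.75

There are L = 21 links among S = 12 species.
L/S = 21/12 = 1.7500 ≈ 1.75.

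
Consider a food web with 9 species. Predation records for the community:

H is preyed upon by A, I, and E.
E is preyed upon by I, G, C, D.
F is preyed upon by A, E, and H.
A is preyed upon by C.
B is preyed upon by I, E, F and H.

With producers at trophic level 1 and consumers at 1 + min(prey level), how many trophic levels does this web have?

Producers (level 1): B.
Following each consumer down to its lowest-level prey: B → E → G (levels 1 through 3).
All prey of G (E 2) are at level 2 or above, so G is at level 1 + 2 = 3.
Every consumer has at least one prey at level 2 or below, so none exceeds level 3.

3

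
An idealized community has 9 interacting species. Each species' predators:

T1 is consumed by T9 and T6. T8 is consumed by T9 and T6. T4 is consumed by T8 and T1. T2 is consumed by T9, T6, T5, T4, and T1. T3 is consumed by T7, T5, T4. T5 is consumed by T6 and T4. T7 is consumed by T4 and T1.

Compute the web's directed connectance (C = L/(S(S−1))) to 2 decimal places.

The web has S = 9 species and L = 18 feeding links.
C = L / (S(S−1)) = 18 / 72 = 0.2500 ≈ 0.25.

C = 0.25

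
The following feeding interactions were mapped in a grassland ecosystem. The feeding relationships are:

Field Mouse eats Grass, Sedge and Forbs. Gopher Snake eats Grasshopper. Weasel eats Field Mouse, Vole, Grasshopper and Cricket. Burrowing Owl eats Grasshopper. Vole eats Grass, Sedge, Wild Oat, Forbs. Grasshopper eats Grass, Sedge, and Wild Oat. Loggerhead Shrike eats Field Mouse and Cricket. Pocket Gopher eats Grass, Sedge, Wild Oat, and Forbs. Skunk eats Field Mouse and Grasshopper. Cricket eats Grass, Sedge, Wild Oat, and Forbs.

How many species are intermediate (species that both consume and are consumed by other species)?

Intermediate species (has both prey and predators): Field Mouse, Grasshopper, Vole, Cricket.
Count: 4.

4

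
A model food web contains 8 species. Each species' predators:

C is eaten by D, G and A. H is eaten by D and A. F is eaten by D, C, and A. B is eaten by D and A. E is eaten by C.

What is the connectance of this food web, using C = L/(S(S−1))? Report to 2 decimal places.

The web has S = 8 species and L = 11 feeding links.
C = L / (S(S−1)) = 11 / 56 = 0.1964 ≈ 0.20.

C = 0.20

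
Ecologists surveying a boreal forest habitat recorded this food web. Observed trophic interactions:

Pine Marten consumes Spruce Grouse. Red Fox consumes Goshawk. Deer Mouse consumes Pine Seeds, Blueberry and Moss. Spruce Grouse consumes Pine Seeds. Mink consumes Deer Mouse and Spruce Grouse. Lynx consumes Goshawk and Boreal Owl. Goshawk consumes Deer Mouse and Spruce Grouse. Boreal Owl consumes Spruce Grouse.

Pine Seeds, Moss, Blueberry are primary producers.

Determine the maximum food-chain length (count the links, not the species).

3 links

One longest chain: Pine Seeds → Spruce Grouse → Goshawk → Red Fox.
It has 4 species and 3 links.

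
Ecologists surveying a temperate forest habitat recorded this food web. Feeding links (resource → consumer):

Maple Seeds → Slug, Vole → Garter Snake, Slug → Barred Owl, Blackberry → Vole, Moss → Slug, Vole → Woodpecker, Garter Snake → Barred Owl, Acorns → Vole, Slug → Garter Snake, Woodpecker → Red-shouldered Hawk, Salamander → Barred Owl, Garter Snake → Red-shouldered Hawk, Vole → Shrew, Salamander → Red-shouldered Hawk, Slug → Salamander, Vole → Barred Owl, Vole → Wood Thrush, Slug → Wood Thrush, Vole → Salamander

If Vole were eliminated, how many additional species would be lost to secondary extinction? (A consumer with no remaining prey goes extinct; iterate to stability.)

Remove Vole.
Round 1: Shrew (all prey gone), Woodpecker (all prey gone) → extinct.
No further losses. Total secondary extinctions: 2.

2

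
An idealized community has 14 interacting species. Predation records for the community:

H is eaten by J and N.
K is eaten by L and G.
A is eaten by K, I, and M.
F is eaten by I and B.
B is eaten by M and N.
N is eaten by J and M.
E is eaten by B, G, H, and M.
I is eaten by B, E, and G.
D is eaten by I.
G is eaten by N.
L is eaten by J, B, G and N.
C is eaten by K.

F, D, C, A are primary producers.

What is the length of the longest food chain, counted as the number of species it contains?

One longest chain: F → I → E → B → N → J.
It has 6 species and 5 links.

6 species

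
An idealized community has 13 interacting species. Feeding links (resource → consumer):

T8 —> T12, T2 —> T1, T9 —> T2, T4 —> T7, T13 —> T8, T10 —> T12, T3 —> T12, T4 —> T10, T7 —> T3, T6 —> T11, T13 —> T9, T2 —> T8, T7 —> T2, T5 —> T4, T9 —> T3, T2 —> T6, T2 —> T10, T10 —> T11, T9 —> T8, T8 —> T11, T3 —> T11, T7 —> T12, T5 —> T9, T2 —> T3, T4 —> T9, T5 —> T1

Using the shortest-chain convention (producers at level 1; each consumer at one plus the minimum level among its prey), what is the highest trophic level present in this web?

Producers (level 1): T13, T5.
Following each consumer down to its lowest-level prey: T13 → T9 → T2 → T6 (levels 1 through 4).
All prey of T6 (T2 3) are at level 3 or above, so T6 is at level 1 + 3 = 4.
Every consumer has at least one prey at level 3 or below, so none exceeds level 4.

4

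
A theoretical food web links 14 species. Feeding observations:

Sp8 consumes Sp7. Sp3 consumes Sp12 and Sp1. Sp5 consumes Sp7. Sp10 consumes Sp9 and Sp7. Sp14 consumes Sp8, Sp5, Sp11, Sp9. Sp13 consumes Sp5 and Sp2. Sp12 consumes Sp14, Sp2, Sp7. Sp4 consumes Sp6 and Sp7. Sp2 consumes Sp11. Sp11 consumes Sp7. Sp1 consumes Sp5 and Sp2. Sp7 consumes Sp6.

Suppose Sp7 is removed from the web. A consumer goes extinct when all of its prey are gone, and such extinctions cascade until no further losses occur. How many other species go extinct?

Remove Sp7.
Round 1: Sp11 (all prey gone), Sp8 (all prey gone), Sp5 (all prey gone) → extinct.
Round 2: Sp2 (all prey gone) → extinct.
Round 3: Sp13 (all prey gone), Sp1 (all prey gone) → extinct.
No further losses. Total secondary extinctions: 6.

6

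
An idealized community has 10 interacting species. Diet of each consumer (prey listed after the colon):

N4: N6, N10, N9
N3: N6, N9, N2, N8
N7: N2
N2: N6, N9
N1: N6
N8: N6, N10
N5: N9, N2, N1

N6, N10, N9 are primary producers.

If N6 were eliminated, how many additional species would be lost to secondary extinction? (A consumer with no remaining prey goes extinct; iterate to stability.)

1

Remove N6.
Round 1: N1 (all prey gone) → extinct.
No further losses. Total secondary extinctions: 1.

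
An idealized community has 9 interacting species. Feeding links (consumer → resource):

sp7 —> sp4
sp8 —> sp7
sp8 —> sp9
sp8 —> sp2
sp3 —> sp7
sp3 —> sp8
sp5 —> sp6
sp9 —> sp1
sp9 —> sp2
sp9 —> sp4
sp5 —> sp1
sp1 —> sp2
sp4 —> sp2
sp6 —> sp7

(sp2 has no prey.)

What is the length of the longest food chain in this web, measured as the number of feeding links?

One longest chain: sp2 → sp4 → sp7 → sp8 → sp3.
It has 5 species and 4 links.

4 links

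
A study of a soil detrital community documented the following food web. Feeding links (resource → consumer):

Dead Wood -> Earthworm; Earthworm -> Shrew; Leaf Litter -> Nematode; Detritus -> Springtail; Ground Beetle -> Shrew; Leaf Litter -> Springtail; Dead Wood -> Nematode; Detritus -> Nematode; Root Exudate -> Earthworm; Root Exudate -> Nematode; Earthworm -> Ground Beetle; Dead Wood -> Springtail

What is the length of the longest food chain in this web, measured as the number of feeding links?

3 links

One longest chain: Dead Wood → Earthworm → Ground Beetle → Shrew.
It has 4 species and 3 links.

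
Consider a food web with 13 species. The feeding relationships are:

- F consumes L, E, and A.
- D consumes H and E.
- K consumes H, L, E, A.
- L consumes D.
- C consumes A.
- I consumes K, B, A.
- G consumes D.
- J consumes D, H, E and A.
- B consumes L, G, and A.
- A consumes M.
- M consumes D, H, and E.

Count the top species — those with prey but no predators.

4

Top species (has prey, but nothing eats it): C, F, J, I.
Count: 4.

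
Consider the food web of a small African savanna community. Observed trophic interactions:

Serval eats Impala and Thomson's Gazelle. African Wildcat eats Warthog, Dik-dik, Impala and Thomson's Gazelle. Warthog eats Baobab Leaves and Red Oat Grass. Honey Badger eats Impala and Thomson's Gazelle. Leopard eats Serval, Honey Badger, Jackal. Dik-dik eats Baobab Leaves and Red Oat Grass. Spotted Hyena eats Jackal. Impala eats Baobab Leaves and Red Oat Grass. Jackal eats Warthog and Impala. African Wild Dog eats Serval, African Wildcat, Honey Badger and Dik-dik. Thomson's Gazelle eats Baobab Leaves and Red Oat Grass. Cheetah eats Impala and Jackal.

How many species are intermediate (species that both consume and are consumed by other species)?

8

Intermediate species (has both prey and predators): Warthog, Impala, Thomson's Gazelle, Dik-dik, African Wildcat, Honey Badger, Serval, Jackal.
Count: 8.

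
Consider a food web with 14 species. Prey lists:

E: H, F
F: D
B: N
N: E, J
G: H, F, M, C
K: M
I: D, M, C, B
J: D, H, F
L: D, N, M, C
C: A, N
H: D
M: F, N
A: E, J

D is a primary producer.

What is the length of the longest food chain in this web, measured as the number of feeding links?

One longest chain: D → H → E → A → C → I.
It has 6 species and 5 links.

5 links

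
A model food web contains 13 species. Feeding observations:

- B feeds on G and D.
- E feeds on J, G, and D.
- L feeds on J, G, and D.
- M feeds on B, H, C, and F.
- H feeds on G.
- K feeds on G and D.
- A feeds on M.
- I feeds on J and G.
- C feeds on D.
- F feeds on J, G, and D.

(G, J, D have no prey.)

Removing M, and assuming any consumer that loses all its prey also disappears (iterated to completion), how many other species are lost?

Remove M.
Round 1: A (all prey gone) → extinct.
No further losses. Total secondary extinctions: 1.

1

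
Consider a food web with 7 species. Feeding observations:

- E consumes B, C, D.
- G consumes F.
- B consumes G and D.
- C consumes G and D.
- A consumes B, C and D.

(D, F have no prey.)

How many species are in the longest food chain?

4 species

One longest chain: F → G → C → A.
It has 4 species and 3 links.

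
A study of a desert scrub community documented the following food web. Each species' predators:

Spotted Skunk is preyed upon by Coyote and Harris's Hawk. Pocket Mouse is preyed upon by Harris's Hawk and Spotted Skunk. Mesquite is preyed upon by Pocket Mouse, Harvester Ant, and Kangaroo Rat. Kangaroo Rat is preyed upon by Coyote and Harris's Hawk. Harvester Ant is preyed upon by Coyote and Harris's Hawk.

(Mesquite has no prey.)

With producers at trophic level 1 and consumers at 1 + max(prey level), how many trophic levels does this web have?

4

Producers (level 1): Mesquite.
Mesquite → Pocket Mouse → Spotted Skunk → Coyote gives Coyote level 4.
No species has a prey at level 4, so no species reaches level 5.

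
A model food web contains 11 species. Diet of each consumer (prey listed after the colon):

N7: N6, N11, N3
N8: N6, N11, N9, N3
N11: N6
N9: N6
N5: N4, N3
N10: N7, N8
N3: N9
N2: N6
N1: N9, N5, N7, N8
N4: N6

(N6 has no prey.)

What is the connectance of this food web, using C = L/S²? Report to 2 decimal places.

C = 0.17

The web has S = 11 species and L = 20 feeding links.
C = L / S² = 20 / 121 = 0.1653 ≈ 0.17.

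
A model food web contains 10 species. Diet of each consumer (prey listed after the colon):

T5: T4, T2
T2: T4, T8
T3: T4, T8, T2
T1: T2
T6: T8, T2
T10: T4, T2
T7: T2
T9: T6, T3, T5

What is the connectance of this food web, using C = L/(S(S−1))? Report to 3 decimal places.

The web has S = 10 species and L = 16 feeding links.
C = L / (S(S−1)) = 16 / 90 = 0.1778 ≈ 0.178.

C = 0.178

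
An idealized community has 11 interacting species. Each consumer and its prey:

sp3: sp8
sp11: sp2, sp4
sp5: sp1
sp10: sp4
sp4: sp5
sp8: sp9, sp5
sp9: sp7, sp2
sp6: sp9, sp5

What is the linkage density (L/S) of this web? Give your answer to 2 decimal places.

L/S = 1.09

There are L = 12 links among S = 11 species.
L/S = 12/11 = 1.0909 ≈ 1.09.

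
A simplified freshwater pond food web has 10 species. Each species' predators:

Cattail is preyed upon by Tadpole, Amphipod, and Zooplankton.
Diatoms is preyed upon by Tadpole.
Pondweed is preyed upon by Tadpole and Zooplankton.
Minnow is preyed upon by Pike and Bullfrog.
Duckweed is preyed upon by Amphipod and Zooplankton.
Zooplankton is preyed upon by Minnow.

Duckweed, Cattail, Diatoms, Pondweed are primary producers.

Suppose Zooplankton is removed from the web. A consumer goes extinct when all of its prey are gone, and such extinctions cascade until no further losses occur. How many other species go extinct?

3

Remove Zooplankton.
Round 1: Minnow (all prey gone) → extinct.
Round 2: Bullfrog (all prey gone), Pike (all prey gone) → extinct.
No further losses. Total secondary extinctions: 3.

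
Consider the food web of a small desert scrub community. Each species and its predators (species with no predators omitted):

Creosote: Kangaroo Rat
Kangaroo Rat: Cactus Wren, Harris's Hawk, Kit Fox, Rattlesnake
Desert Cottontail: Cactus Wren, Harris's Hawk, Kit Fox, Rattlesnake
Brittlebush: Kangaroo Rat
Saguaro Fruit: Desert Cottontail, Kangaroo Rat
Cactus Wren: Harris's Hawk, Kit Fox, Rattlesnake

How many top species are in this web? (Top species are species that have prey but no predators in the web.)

Top species (has prey, but nothing eats it): Harris's Hawk, Kit Fox, Rattlesnake.
Count: 3.

3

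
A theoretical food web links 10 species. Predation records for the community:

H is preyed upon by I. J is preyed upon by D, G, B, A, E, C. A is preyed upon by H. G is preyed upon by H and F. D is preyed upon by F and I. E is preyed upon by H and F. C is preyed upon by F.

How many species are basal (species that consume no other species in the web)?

1

Basal species (no prey listed): J.
Count: 1.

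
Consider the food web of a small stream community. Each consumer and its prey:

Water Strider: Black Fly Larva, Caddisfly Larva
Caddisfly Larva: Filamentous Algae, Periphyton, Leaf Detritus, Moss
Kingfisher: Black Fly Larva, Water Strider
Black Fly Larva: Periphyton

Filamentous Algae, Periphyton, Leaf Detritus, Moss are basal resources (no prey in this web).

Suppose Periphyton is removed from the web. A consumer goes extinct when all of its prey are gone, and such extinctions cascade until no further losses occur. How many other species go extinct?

Remove Periphyton.
Round 1: Black Fly Larva (all prey gone) → extinct.
No further losses. Total secondary extinctions: 1.

1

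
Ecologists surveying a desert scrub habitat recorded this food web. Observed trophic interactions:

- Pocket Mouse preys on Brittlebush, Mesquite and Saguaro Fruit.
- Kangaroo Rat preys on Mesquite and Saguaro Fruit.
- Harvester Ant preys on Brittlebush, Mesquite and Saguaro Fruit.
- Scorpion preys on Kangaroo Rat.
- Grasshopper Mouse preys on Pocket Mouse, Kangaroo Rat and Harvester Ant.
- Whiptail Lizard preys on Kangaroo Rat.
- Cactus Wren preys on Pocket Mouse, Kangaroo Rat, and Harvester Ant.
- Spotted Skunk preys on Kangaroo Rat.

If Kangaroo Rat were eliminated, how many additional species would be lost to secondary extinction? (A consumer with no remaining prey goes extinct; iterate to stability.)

3

Remove Kangaroo Rat.
Round 1: Scorpion (all prey gone), Whiptail Lizard (all prey gone), Spotted Skunk (all prey gone) → extinct.
No further losses. Total secondary extinctions: 3.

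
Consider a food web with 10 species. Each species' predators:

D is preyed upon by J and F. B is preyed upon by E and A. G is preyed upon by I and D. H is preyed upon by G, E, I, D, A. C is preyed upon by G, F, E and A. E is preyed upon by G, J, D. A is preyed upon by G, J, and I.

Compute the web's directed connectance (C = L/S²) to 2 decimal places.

C = 0.21

The web has S = 10 species and L = 21 feeding links.
C = L / S² = 21 / 100 = 0.2100 ≈ 0.21.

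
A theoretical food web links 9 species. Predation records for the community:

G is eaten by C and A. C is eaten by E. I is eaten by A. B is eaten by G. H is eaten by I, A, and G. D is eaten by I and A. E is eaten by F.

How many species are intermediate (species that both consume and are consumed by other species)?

4

Intermediate species (has both prey and predators): I, G, C, E.
Count: 4.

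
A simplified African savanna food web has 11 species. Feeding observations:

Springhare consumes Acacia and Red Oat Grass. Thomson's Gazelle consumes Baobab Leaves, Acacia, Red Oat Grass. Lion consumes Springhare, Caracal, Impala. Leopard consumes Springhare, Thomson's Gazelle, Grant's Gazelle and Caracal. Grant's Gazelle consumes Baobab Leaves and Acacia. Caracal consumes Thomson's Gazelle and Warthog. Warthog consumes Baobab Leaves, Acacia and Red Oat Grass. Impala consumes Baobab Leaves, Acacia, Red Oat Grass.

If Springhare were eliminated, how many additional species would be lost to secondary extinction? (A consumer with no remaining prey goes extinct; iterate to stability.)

0

Remove Springhare.
Every predator of it retains at least one other prey: Lion still has Impala, Caracal; Leopard still has Grant's Gazelle, Thomson's Gazelle, Caracal.
No consumer loses all prey, so no secondary extinctions occur.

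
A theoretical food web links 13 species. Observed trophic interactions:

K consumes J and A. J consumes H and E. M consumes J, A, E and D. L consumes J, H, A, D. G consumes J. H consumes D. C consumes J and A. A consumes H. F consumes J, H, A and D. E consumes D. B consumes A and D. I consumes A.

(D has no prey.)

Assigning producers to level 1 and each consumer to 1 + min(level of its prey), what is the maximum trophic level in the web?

4

Producers (level 1): D.
Following each consumer down to its lowest-level prey: D → H → A → I (levels 1 through 4).
All prey of I (A 3) are at level 3 or above, so I is at level 1 + 3 = 4.
Every consumer has at least one prey at level 3 or below, so none exceeds level 4.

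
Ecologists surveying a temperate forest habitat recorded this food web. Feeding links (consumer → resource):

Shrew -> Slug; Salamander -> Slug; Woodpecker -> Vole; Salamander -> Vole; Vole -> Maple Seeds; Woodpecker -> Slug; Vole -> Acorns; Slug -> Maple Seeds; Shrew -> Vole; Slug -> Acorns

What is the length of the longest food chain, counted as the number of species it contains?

One longest chain: Maple Seeds → Vole → Shrew.
It has 3 species and 2 links.

3 species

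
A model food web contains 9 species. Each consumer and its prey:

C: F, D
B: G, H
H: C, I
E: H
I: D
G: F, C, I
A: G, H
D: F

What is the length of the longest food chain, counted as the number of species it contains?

5 species

One longest chain: F → D → C → H → E.
It has 5 species and 4 links.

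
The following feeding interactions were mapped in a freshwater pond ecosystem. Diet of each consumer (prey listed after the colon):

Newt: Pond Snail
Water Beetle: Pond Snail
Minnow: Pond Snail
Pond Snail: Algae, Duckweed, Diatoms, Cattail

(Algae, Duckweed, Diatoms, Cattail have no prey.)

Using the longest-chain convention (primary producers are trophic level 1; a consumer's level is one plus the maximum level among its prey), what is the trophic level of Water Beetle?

Trophic level 3

Algae is a producer → level 1.
Pond Snail eats Algae (level 1); other prey at levels: Duckweed 1, Diatoms 1, Cattail 1 → level 2.
Water Beetle eats Pond Snail → level 3.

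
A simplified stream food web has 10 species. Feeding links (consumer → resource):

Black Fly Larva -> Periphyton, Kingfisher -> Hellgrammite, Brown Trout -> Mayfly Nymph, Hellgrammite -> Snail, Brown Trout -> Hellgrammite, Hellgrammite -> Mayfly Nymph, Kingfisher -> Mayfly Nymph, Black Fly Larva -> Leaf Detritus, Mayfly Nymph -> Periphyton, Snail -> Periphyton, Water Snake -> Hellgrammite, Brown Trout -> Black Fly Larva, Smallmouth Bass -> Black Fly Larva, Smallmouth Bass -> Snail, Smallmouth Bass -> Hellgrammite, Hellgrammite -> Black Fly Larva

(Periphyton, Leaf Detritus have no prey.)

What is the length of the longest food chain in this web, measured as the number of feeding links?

3 links

One longest chain: Periphyton → Snail → Hellgrammite → Kingfisher.
It has 4 species and 3 links.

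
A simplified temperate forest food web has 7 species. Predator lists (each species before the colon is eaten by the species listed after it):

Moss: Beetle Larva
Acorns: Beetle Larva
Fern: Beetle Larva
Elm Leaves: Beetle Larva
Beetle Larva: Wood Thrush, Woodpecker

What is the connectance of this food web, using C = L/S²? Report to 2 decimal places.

C = 0.12

The web has S = 7 species and L = 6 feeding links.
C = L / S² = 6 / 49 = 0.1224 ≈ 0.12.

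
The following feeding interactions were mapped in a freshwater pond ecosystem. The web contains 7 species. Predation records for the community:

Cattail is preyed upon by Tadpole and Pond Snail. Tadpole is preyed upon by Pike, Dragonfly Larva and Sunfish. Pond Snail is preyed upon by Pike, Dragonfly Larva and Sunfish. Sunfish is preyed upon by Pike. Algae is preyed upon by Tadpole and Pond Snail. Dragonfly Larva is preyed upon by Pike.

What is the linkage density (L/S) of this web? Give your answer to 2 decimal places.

There are L = 12 links among S = 7 species.
L/S = 12/7 = 1.7143 ≈ 1.71.

L/S = 1.71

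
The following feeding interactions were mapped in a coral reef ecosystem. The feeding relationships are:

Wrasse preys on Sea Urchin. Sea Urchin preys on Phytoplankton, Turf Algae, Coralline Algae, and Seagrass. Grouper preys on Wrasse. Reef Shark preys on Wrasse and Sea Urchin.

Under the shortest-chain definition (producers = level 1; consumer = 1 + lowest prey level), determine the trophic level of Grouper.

Trophic level 4

Turf Algae is a producer → level 1.
Sea Urchin eats Turf Algae → level 2.
Wrasse eats Sea Urchin → level 3.
Grouper eats Wrasse → level 4.
No prey of Grouper is below level 3, so 4 is the minimum.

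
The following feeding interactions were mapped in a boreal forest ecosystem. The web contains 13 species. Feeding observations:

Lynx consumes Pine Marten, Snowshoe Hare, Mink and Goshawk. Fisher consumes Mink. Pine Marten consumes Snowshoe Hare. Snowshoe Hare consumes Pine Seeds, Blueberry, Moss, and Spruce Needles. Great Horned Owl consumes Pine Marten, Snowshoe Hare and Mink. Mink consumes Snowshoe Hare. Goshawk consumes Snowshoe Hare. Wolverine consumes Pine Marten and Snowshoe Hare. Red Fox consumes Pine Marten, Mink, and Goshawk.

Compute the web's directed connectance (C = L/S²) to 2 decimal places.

The web has S = 13 species and L = 20 feeding links.
C = L / S² = 20 / 169 = 0.1183 ≈ 0.12.

C = 0.12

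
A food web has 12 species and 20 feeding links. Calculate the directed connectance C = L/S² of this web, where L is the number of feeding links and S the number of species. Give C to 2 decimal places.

The web has S = 12 species and L = 20 feeding links.
C = L / S² = 20 / 144 = 0.1389 ≈ 0.14.

C = 0.14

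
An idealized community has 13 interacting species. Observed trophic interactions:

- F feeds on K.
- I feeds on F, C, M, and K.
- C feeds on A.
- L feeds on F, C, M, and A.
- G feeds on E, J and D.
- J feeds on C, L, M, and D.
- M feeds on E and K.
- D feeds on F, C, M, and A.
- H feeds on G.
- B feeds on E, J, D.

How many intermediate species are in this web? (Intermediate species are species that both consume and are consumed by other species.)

Intermediate species (has both prey and predators): M, C, F, L, D, J, G.
Count: 7.

7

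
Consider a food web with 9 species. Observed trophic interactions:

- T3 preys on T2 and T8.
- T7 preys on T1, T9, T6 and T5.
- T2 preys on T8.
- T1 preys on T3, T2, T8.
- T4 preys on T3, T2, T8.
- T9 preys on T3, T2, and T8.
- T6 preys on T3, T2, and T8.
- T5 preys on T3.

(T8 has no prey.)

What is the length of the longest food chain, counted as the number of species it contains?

5 species

One longest chain: T8 → T2 → T3 → T1 → T7.
It has 5 species and 4 links.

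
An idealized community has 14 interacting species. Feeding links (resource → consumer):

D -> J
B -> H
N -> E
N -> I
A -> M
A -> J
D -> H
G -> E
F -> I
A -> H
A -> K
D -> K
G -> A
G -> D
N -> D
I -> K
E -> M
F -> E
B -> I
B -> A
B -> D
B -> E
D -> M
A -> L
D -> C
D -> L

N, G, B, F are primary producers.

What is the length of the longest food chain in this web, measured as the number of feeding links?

One longest chain: N → D → C.
It has 3 species and 2 links.

2 links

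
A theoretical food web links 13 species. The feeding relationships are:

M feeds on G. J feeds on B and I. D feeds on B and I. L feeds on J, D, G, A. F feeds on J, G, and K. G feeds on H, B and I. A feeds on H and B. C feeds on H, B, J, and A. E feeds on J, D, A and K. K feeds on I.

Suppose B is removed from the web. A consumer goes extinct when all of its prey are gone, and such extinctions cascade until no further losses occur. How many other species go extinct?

0

Remove B.
Every predator of it retains at least one other prey: D still has I; G still has H, I; J still has I; A still has H; C still has H, J, A.
No consumer loses all prey, so no secondary extinctions occur.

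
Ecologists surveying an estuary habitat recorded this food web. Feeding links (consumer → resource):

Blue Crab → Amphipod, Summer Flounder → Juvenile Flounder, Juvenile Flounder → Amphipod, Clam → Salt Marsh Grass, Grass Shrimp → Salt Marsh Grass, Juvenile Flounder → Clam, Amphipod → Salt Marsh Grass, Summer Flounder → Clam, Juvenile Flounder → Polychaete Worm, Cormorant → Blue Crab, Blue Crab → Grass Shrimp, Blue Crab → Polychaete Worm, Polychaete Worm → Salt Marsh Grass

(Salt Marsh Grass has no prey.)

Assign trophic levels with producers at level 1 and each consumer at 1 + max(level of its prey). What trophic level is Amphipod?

Salt Marsh Grass is a producer → level 1.
Amphipod eats Salt Marsh Grass → level 2.

Trophic level 2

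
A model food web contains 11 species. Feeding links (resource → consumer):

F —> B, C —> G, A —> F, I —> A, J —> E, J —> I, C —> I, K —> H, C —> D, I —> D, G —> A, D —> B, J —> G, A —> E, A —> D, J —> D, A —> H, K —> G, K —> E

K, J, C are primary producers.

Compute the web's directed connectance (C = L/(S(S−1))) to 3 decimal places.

C = 0.173

The web has S = 11 species and L = 19 feeding links.
C = L / (S(S−1)) = 19 / 110 = 0.1727 ≈ 0.173.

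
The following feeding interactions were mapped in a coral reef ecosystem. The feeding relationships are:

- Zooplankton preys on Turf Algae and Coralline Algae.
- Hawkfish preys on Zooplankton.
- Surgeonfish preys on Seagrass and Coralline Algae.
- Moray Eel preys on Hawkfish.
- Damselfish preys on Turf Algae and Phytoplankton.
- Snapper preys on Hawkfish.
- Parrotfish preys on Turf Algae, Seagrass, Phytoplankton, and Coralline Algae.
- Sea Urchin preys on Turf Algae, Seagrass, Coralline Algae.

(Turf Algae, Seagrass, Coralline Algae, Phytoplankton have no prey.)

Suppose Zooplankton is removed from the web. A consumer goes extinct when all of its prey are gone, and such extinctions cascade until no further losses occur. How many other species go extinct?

3

Remove Zooplankton.
Round 1: Hawkfish (all prey gone) → extinct.
Round 2: Moray Eel (all prey gone), Snapper (all prey gone) → extinct.
No further losses. Total secondary extinctions: 3.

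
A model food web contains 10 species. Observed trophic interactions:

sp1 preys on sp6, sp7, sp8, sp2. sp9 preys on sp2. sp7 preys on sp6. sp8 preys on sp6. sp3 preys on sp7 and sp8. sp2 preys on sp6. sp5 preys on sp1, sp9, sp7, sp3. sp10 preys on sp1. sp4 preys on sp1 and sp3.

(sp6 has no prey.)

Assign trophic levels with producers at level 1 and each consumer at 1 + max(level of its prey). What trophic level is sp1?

sp6 is a producer → level 1.
sp7 eats sp6 → level 2.
sp1 eats sp7 (level 2); other prey at levels: sp6 1, sp8 2, sp2 2 → level 3.

Trophic level 3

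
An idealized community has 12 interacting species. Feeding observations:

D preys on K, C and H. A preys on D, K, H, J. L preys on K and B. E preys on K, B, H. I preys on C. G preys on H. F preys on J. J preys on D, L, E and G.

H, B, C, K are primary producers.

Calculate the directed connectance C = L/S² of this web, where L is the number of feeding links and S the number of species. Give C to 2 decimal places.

C = 0.13

The web has S = 12 species and L = 19 feeding links.
C = L / S² = 19 / 144 = 0.1319 ≈ 0.13.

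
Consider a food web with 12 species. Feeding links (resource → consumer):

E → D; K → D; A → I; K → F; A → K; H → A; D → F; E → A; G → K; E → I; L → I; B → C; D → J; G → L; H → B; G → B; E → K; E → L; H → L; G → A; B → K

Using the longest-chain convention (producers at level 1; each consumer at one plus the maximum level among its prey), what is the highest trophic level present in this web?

Producers (level 1): E, G, H.
G → B → K → D → J gives J level 5.
No species has a prey at level 5, so no species reaches level 6.

5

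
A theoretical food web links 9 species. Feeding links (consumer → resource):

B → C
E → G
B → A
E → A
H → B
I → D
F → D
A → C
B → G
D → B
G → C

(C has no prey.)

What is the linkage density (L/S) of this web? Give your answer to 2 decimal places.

There are L = 11 links among S = 9 species.
L/S = 11/9 = 1.2222 ≈ 1.22.

L/S = 1.22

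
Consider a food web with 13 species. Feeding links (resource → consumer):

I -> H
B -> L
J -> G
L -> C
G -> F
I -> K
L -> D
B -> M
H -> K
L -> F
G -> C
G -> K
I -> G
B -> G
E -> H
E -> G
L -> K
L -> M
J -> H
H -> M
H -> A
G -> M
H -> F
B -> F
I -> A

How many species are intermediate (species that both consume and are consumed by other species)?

3

Intermediate species (has both prey and predators): L, H, G.
Count: 3.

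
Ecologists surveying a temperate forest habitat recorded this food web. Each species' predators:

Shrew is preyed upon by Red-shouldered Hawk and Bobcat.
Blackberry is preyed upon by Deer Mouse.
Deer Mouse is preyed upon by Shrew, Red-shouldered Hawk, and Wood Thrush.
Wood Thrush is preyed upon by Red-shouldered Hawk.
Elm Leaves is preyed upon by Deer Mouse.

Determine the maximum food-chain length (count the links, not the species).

3 links

One longest chain: Blackberry → Deer Mouse → Wood Thrush → Red-shouldered Hawk.
It has 4 species and 3 links.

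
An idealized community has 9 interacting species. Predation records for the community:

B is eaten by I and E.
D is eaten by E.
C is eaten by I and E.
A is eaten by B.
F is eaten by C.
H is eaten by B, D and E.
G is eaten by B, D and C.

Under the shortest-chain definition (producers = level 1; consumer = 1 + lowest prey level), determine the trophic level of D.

H is a producer → level 1.
D eats H → level 2.

Trophic level 2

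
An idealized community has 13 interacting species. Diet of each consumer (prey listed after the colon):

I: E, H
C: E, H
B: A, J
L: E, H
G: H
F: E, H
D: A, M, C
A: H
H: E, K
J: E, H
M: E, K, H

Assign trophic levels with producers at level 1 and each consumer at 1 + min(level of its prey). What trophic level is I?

Trophic level 2

E is a producer → level 1.
I eats E → level 2.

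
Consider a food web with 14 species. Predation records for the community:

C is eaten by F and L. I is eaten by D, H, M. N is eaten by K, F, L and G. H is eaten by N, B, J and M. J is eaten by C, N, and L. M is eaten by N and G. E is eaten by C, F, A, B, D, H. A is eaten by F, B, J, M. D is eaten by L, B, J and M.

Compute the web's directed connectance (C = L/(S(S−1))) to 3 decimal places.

C = 0.176

The web has S = 14 species and L = 32 feeding links.
C = L / (S(S−1)) = 32 / 182 = 0.1758 ≈ 0.176.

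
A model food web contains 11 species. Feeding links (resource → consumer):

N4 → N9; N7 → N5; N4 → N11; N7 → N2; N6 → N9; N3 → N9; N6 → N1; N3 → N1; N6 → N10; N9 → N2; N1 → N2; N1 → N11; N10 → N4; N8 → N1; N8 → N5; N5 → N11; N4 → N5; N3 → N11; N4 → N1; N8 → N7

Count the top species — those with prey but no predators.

2

Top species (has prey, but nothing eats it): N2, N11.
Count: 2.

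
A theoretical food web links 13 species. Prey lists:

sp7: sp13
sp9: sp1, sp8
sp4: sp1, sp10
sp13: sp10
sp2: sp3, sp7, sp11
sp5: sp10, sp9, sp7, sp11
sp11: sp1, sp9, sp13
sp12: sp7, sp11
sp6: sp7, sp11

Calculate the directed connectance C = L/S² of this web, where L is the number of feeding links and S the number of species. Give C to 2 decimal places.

C = 0.12

The web has S = 13 species and L = 20 feeding links.
C = L / S² = 20 / 169 = 0.1183 ≈ 0.12.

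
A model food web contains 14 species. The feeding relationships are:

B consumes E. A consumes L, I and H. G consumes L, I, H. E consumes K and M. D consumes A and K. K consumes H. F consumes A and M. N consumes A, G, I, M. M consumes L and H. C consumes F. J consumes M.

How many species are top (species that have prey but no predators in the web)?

5

Top species (has prey, but nothing eats it): D, J, N, C, B.
Count: 5.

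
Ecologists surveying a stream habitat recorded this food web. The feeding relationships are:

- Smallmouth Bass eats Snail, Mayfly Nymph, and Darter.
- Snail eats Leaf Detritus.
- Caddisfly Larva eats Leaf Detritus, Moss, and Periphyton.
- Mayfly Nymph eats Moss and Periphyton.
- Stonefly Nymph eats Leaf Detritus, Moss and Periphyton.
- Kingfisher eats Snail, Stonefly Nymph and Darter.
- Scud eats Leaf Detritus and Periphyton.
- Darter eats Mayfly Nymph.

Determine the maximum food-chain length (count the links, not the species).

3 links

One longest chain: Periphyton → Mayfly Nymph → Darter → Kingfisher.
It has 4 species and 3 links.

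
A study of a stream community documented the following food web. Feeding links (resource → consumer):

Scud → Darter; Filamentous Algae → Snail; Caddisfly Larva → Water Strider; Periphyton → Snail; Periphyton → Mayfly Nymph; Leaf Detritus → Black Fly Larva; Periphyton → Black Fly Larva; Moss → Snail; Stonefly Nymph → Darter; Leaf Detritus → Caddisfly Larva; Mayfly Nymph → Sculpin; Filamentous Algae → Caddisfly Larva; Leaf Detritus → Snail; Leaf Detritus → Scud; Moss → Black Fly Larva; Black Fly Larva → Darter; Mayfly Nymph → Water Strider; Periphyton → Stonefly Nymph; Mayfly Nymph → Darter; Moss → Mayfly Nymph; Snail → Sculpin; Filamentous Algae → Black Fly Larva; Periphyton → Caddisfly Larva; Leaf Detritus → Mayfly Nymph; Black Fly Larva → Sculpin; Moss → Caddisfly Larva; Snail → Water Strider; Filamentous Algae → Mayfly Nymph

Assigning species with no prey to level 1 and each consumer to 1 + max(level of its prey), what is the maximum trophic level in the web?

3

Basal resources (level 1): Leaf Detritus, Filamentous Algae, Moss, Periphyton.
Leaf Detritus → Snail → Sculpin gives Sculpin level 3.
No species has a prey at level 3, so no species reaches level 4.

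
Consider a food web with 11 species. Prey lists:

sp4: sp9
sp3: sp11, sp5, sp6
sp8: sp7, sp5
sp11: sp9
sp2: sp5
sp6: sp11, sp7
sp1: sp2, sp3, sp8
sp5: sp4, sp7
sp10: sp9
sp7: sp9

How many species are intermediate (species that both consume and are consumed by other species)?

Intermediate species (has both prey and predators): sp4, sp11, sp7, sp5, sp6, sp2, sp3, sp8.
Count: 8.

8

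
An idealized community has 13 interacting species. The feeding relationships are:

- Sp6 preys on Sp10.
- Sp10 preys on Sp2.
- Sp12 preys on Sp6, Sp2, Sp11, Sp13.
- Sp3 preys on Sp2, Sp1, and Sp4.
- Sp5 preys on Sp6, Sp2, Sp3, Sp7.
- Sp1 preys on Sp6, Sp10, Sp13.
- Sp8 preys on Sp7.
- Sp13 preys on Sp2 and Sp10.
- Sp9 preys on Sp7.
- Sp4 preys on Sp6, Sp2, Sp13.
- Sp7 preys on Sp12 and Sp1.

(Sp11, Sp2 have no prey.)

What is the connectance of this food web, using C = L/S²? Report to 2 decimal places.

The web has S = 13 species and L = 25 feeding links.
C = L / S² = 25 / 169 = 0.1479 ≈ 0.15.

C = 0.15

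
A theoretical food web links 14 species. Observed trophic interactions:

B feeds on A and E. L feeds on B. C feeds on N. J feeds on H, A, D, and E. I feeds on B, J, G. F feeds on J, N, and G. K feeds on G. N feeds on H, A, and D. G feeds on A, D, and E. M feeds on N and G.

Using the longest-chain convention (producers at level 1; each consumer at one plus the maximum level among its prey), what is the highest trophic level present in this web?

3

Producers (level 1): A, E, H, D.
A → G → K gives K level 3.
No species has a prey at level 3, so no species reaches level 4.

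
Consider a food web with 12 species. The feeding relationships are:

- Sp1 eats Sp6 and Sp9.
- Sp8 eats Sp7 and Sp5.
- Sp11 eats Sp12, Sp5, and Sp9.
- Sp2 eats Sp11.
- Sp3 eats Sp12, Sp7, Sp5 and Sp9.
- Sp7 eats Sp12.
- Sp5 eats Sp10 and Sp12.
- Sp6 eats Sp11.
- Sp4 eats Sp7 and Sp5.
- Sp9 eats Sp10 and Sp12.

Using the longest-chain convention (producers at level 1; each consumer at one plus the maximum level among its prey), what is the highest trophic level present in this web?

5

Producers (level 1): Sp12, Sp10.
Sp12 → Sp9 → Sp11 → Sp6 → Sp1 gives Sp1 level 5.
No species has a prey at level 5, so no species reaches level 6.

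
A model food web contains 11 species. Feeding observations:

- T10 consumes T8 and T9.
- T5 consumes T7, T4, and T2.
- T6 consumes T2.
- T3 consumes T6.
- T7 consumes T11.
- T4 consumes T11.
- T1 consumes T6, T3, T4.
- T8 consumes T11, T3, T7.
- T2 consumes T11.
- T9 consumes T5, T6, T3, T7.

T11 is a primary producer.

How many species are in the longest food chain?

One longest chain: T11 → T2 → T6 → T3 → T9 → T10.
It has 6 species and 5 links.

6 species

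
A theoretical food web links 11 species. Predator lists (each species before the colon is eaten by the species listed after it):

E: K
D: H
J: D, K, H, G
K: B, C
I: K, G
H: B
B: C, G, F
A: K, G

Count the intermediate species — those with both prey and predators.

4

Intermediate species (has both prey and predators): D, K, H, B.
Count: 4.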